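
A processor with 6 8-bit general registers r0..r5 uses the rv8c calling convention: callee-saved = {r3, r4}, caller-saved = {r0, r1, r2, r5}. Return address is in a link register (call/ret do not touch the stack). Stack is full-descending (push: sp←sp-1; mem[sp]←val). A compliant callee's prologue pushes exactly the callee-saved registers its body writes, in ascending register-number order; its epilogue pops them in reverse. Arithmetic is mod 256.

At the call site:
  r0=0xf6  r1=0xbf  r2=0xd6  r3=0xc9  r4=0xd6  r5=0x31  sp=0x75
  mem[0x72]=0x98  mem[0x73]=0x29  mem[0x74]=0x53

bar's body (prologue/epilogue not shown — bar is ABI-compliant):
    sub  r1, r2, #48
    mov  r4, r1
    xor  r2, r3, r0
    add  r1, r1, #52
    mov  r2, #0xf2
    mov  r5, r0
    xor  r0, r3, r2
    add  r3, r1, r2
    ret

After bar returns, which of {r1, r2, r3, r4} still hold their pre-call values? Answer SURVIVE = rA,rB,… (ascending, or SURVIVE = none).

SURVIVE = r3,r4

prologue: push r3 -> mem[0x74]=0xc9, sp=0x74
prologue: push r4 -> mem[0x73]=0xd6, sp=0x73
body[0] sub  r1, r2, #48 -> r1=0xa6
body[1] mov  r4, r1 -> r4=0xa6
body[2] xor  r2, r3, r0 -> r2=0x3f
body[3] add  r1, r1, #52 -> r1=0xda
body[4] mov  r2, #0xf2 -> r2=0xf2
body[5] mov  r5, r0 -> r5=0xf6
body[6] xor  r0, r3, r2 -> r0=0x3b
body[7] add  r3, r1, r2 -> r3=0xcc
epilogue: pop r4=0xd6, sp=0x74
epilogue: pop r3=0xc9, sp=0x75
r1: caller-saved, written=True
r2: caller-saved, written=True
r3: callee-saved, written=True
r4: callee-saved, written=True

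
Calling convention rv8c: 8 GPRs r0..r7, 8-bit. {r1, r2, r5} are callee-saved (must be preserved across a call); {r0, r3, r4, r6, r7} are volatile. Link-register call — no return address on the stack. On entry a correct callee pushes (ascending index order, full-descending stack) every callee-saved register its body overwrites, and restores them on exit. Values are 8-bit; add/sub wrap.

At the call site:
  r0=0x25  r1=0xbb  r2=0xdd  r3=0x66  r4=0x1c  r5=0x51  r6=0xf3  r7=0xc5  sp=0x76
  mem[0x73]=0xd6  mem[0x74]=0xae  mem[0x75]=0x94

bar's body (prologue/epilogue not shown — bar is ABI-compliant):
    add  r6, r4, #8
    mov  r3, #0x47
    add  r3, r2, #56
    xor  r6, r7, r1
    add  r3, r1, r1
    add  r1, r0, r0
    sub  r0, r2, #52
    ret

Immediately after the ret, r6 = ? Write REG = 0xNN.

prologue: push r1 -> mem[0x75]=0xbb, sp=0x75
body[0] add  r6, r4, #8 -> r6=0x24
body[1] mov  r3, #0x47 -> r3=0x47
body[2] add  r3, r2, #56 -> r3=0x15
body[3] xor  r6, r7, r1 -> r6=0x7e
body[4] add  r3, r1, r1 -> r3=0x76
body[5] add  r1, r0, r0 -> r1=0x4a
body[6] sub  r0, r2, #52 -> r0=0xa9
epilogue: pop r1=0xbb, sp=0x76
r6 is caller-saved -> body value

REG = 0x7e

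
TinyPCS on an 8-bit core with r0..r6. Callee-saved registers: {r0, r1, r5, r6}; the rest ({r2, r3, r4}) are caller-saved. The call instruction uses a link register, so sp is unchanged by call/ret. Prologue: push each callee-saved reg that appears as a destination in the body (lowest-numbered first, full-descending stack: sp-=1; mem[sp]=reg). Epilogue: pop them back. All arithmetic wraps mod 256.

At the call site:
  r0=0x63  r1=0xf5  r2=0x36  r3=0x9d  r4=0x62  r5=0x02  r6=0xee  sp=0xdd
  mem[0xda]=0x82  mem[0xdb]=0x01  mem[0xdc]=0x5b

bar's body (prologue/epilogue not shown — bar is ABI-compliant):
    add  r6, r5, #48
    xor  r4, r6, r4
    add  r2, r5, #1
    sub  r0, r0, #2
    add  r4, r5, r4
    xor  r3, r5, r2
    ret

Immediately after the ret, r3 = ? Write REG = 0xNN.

REG = 0x01

prologue: push r0 -> mem[0xdc]=0x63, sp=0xdc
prologue: push r6 -> mem[0xdb]=0xee, sp=0xdb
body[0] add  r6, r5, #48 -> r6=0x32
body[1] xor  r4, r6, r4 -> r4=0x50
body[2] add  r2, r5, #1 -> r2=0x03
body[3] sub  r0, r0, #2 -> r0=0x61
body[4] add  r4, r5, r4 -> r4=0x52
body[5] xor  r3, r5, r2 -> r3=0x01
epilogue: pop r6=0xee, sp=0xdc
epilogue: pop r0=0x63, sp=0xdd
r3 is caller-saved -> body value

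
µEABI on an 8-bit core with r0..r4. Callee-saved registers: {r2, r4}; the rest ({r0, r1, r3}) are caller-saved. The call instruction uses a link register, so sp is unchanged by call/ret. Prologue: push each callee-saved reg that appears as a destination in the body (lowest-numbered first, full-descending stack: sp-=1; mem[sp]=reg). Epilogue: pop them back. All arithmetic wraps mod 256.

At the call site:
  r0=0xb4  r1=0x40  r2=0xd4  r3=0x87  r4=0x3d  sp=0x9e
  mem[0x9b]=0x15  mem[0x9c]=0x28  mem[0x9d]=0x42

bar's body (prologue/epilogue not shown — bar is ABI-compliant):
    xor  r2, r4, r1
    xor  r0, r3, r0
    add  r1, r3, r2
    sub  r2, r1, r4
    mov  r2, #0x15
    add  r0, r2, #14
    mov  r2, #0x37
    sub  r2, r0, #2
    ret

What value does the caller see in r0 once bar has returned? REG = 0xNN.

prologue: push r2 -> mem[0x9d]=0xd4, sp=0x9d
body[0] xor  r2, r4, r1 -> r2=0x7d
body[1] xor  r0, r3, r0 -> r0=0x33
body[2] add  r1, r3, r2 -> r1=0x04
body[3] sub  r2, r1, r4 -> r2=0xc7
body[4] mov  r2, #0x15 -> r2=0x15
body[5] add  r0, r2, #14 -> r0=0x23
body[6] mov  r2, #0x37 -> r2=0x37
body[7] sub  r2, r0, #2 -> r2=0x21
epilogue: pop r2=0xd4, sp=0x9e
r0 is caller-saved -> body value

REG = 0x23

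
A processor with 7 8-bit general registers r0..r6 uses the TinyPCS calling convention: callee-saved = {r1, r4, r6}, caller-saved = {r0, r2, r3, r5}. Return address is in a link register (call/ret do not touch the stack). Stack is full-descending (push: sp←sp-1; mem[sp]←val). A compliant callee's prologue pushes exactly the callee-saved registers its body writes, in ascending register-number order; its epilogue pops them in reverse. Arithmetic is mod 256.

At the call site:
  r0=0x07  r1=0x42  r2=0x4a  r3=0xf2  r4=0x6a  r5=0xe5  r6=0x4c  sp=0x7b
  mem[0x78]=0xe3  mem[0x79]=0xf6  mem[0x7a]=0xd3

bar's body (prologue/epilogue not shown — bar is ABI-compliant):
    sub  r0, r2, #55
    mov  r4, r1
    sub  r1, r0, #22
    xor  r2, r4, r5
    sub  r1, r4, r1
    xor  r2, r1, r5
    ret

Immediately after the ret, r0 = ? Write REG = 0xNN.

REG = 0x13

prologue: push r1 → mem[0x7a]=0x42, sp=0x7a
prologue: push r4 → mem[0x79]=0x6a, sp=0x79
body[0] sub  r0, r2, #55 → r0=0x13
body[1] mov  r4, r1 → r4=0x42
body[2] sub  r1, r0, #22 → r1=0xfd
body[3] xor  r2, r4, r5 → r2=0xa7
body[4] sub  r1, r4, r1 → r1=0x45
body[5] xor  r2, r1, r5 → r2=0xa0
epilogue: pop r4=0x6a, sp=0x7a
epilogue: pop r1=0x42, sp=0x7b
r0 is caller-saved → body value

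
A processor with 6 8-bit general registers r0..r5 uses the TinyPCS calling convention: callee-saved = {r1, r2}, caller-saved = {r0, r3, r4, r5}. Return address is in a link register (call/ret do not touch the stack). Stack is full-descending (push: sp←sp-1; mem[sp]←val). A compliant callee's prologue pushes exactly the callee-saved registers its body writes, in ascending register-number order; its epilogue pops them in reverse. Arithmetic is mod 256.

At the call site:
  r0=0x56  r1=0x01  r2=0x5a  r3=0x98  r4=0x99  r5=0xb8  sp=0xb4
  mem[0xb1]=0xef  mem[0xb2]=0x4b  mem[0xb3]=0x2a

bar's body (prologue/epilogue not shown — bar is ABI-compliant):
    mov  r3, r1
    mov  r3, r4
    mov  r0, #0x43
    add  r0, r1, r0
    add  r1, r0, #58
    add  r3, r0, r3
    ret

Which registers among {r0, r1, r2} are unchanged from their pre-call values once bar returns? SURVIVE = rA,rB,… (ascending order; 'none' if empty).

prologue: push r1 → mem[0xb3]=0x01, sp=0xb3
body[0] mov  r3, r1 → r3=0x01
body[1] mov  r3, r4 → r3=0x99
body[2] mov  r0, #0x43 → r0=0x43
body[3] add  r0, r1, r0 → r0=0x44
body[4] add  r1, r0, #58 → r1=0x7e
body[5] add  r3, r0, r3 → r3=0xdd
epilogue: pop r1=0x01, sp=0xb4
r0: caller-saved, written=True
r1: callee-saved, written=True
r2: callee-saved, written=False

SURVIVE = r1,r2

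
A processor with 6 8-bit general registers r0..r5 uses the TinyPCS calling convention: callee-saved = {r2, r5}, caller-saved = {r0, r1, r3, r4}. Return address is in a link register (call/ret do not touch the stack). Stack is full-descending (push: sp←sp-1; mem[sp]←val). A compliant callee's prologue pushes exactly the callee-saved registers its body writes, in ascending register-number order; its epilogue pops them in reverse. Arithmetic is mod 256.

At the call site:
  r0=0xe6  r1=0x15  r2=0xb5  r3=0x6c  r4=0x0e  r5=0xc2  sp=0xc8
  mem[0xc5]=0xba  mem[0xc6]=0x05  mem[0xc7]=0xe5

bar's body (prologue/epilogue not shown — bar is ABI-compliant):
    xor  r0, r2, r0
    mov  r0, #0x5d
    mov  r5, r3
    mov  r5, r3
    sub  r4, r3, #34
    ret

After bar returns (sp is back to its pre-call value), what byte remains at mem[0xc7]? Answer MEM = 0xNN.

MEM = 0xc2

prologue: push r5 → mem[0xc7]=0xc2, sp=0xc7
body[0] xor  r0, r2, r0 → r0=0x53
body[1] mov  r0, #0x5d → r0=0x5d
body[2] mov  r5, r3 → r5=0x6c
body[3] mov  r5, r3 → r5=0x6c
body[4] sub  r4, r3, #34 → r4=0x4a
epilogue: pop r5=0xc2, sp=0xc8
prologue pushed ['r5'] at ['0xc7']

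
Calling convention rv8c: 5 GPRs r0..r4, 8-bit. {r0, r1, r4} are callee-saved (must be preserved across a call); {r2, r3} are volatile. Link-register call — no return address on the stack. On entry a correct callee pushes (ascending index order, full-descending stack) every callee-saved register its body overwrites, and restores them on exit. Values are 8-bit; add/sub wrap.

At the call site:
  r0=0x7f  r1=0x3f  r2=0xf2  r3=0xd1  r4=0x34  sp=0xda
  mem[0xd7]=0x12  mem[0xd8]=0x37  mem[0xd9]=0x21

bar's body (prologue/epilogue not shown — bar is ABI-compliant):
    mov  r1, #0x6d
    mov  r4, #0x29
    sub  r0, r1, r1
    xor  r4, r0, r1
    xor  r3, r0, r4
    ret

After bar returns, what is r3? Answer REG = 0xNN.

REG = 0x6d

prologue: push r0 → mem[0xd9]=0x7f, sp=0xd9
prologue: push r1 → mem[0xd8]=0x3f, sp=0xd8
prologue: push r4 → mem[0xd7]=0x34, sp=0xd7
body[0] mov  r1, #0x6d → r1=0x6d
body[1] mov  r4, #0x29 → r4=0x29
body[2] sub  r0, r1, r1 → r0=0x00
body[3] xor  r4, r0, r1 → r4=0x6d
body[4] xor  r3, r0, r4 → r3=0x6d
epilogue: pop r4=0x34, sp=0xd8
epilogue: pop r1=0x3f, sp=0xd9
epilogue: pop r0=0x7f, sp=0xda
r3 is caller-saved → body value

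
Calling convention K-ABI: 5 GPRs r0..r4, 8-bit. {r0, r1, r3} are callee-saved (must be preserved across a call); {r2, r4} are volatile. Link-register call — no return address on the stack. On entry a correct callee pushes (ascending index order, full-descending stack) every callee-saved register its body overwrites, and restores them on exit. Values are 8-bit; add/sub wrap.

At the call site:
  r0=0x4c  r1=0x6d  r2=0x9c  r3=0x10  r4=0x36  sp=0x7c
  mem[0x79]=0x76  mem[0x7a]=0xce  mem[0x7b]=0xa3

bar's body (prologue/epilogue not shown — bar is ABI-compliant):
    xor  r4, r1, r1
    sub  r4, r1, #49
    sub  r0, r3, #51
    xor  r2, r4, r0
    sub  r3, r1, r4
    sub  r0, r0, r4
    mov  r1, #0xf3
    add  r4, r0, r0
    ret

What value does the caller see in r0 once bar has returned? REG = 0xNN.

REG = 0x4c

prologue: push r0 → mem[0x7b]=0x4c, sp=0x7b
prologue: push r1 → mem[0x7a]=0x6d, sp=0x7a
prologue: push r3 → mem[0x79]=0x10, sp=0x79
body[0] xor  r4, r1, r1 → r4=0x00
body[1] sub  r4, r1, #49 → r4=0x3c
body[2] sub  r0, r3, #51 → r0=0xdd
body[3] xor  r2, r4, r0 → r2=0xe1
body[4] sub  r3, r1, r4 → r3=0x31
body[5] sub  r0, r0, r4 → r0=0xa1
body[6] mov  r1, #0xf3 → r1=0xf3
body[7] add  r4, r0, r0 → r4=0x42
epilogue: pop r3=0x10, sp=0x7a
epilogue: pop r1=0x6d, sp=0x7b
epilogue: pop r0=0x4c, sp=0x7c
r0 is callee-saved → restored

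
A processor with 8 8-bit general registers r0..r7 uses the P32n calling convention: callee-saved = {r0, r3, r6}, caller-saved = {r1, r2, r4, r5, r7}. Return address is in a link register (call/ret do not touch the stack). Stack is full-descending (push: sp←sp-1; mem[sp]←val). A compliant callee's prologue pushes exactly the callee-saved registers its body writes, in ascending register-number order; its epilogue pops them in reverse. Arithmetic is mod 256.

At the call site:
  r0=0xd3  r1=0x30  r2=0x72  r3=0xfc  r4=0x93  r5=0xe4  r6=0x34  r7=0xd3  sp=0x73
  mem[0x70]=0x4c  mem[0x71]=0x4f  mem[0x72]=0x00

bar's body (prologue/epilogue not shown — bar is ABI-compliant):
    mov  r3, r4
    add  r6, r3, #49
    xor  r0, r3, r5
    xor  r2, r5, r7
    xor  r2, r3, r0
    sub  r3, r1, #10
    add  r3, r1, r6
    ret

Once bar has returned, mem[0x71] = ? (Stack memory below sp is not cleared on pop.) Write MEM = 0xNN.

MEM = 0xfc

prologue: push r0 → mem[0x72]=0xd3, sp=0x72
prologue: push r3 → mem[0x71]=0xfc, sp=0x71
prologue: push r6 → mem[0x70]=0x34, sp=0x70
body[0] mov  r3, r4 → r3=0x93
body[1] add  r6, r3, #49 → r6=0xc4
body[2] xor  r0, r3, r5 → r0=0x77
body[3] xor  r2, r5, r7 → r2=0x37
body[4] xor  r2, r3, r0 → r2=0xe4
body[5] sub  r3, r1, #10 → r3=0x26
body[6] add  r3, r1, r6 → r3=0xf4
epilogue: pop r6=0x34, sp=0x71
epilogue: pop r3=0xfc, sp=0x72
epilogue: pop r0=0xd3, sp=0x73
prologue pushed ['r0', 'r3', 'r6'] at ['0x72', '0x71', '0x70']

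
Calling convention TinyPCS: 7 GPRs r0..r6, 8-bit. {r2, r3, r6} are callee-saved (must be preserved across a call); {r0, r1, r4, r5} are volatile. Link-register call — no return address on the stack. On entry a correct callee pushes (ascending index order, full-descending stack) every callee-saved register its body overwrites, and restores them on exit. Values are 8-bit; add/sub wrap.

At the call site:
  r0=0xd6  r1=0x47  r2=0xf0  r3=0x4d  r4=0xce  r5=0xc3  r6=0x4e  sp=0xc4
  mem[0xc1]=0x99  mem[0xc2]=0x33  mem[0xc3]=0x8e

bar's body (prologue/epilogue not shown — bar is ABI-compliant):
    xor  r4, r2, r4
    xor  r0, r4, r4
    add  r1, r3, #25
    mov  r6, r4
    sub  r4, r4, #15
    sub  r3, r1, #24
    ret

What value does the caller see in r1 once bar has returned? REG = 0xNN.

prologue: push r3 → mem[0xc3]=0x4d, sp=0xc3
prologue: push r6 → mem[0xc2]=0x4e, sp=0xc2
body[0] xor  r4, r2, r4 → r4=0x3e
body[1] xor  r0, r4, r4 → r0=0x00
body[2] add  r1, r3, #25 → r1=0x66
body[3] mov  r6, r4 → r6=0x3e
body[4] sub  r4, r4, #15 → r4=0x2f
body[5] sub  r3, r1, #24 → r3=0x4e
epilogue: pop r6=0x4e, sp=0xc3
epilogue: pop r3=0x4d, sp=0xc4
r1 is caller-saved → body value

REG = 0x66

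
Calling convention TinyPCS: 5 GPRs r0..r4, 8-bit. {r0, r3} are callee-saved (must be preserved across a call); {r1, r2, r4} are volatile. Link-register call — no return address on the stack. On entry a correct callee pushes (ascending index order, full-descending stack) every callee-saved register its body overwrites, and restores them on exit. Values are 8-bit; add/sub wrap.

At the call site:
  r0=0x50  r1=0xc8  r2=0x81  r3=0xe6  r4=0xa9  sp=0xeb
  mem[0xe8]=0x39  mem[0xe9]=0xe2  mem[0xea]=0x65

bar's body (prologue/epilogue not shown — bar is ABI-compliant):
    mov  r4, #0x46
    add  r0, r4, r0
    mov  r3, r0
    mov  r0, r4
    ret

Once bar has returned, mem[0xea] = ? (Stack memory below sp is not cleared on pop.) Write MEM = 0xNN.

prologue: push r0 -> mem[0xea]=0x50, sp=0xea
prologue: push r3 -> mem[0xe9]=0xe6, sp=0xe9
body[0] mov  r4, #0x46 -> r4=0x46
body[1] add  r0, r4, r0 -> r0=0x96
body[2] mov  r3, r0 -> r3=0x96
body[3] mov  r0, r4 -> r0=0x46
epilogue: pop r3=0xe6, sp=0xea
epilogue: pop r0=0x50, sp=0xeb
prologue pushed ['r0', 'r3'] at ['0xea', '0xe9']

MEM = 0x50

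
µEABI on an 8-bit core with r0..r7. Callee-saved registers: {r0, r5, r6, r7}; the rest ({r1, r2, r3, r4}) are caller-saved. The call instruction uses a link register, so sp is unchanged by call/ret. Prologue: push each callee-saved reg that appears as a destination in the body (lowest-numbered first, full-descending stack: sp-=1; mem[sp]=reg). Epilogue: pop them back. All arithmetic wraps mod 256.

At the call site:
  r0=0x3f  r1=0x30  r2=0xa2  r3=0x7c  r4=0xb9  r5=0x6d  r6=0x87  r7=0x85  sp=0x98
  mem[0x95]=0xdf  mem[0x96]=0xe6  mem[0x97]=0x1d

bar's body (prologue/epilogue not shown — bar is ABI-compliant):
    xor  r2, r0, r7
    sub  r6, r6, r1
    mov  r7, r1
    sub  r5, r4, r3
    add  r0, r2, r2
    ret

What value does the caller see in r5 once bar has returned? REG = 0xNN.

REG = 0x6d

prologue: push r0 → mem[0x97]=0x3f, sp=0x97
prologue: push r5 → mem[0x96]=0x6d, sp=0x96
prologue: push r6 → mem[0x95]=0x87, sp=0x95
prologue: push r7 → mem[0x94]=0x85, sp=0x94
body[0] xor  r2, r0, r7 → r2=0xba
body[1] sub  r6, r6, r1 → r6=0x57
body[2] mov  r7, r1 → r7=0x30
body[3] sub  r5, r4, r3 → r5=0x3d
body[4] add  r0, r2, r2 → r0=0x74
epilogue: pop r7=0x85, sp=0x95
epilogue: pop r6=0x87, sp=0x96
epilogue: pop r5=0x6d, sp=0x97
epilogue: pop r0=0x3f, sp=0x98
r5 is callee-saved → restored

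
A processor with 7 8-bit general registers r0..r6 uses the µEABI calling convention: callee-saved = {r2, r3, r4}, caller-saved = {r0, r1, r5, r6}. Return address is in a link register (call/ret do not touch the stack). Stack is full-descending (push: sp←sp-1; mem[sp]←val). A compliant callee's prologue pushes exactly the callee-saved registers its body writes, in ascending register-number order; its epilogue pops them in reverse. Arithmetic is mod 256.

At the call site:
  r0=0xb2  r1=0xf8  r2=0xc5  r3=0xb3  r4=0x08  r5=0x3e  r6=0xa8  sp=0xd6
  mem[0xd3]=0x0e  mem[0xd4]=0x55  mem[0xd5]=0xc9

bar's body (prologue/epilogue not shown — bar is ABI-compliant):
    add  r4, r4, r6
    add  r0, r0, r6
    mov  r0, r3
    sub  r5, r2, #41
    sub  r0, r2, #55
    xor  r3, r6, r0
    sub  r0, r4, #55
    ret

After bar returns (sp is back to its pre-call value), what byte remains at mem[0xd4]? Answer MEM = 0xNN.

prologue: push r3 → mem[0xd5]=0xb3, sp=0xd5
prologue: push r4 → mem[0xd4]=0x08, sp=0xd4
body[0] add  r4, r4, r6 → r4=0xb0
body[1] add  r0, r0, r6 → r0=0x5a
body[2] mov  r0, r3 → r0=0xb3
body[3] sub  r5, r2, #41 → r5=0x9c
body[4] sub  r0, r2, #55 → r0=0x8e
body[5] xor  r3, r6, r0 → r3=0x26
body[6] sub  r0, r4, #55 → r0=0x79
epilogue: pop r4=0x08, sp=0xd5
epilogue: pop r3=0xb3, sp=0xd6
prologue pushed ['r3', 'r4'] at ['0xd5', '0xd4']

MEM = 0x08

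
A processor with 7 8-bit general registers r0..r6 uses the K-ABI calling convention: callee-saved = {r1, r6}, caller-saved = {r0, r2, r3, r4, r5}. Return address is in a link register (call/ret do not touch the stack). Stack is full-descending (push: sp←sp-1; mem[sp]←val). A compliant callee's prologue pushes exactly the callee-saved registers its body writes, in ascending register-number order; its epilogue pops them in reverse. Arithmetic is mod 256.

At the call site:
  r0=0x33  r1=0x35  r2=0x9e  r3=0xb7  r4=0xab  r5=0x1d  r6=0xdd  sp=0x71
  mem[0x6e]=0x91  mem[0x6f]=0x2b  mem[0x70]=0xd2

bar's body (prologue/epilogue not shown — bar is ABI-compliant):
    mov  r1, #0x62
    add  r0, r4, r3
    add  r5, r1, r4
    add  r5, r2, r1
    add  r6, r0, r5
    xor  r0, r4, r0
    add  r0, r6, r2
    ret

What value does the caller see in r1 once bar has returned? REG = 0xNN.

REG = 0x35

prologue: push r1 -> mem[0x70]=0x35, sp=0x70
prologue: push r6 -> mem[0x6f]=0xdd, sp=0x6f
body[0] mov  r1, #0x62 -> r1=0x62
body[1] add  r0, r4, r3 -> r0=0x62
body[2] add  r5, r1, r4 -> r5=0x0d
body[3] add  r5, r2, r1 -> r5=0x00
body[4] add  r6, r0, r5 -> r6=0x62
body[5] xor  r0, r4, r0 -> r0=0xc9
body[6] add  r0, r6, r2 -> r0=0x00
epilogue: pop r6=0xdd, sp=0x70
epilogue: pop r1=0x35, sp=0x71
r1 is callee-saved -> restored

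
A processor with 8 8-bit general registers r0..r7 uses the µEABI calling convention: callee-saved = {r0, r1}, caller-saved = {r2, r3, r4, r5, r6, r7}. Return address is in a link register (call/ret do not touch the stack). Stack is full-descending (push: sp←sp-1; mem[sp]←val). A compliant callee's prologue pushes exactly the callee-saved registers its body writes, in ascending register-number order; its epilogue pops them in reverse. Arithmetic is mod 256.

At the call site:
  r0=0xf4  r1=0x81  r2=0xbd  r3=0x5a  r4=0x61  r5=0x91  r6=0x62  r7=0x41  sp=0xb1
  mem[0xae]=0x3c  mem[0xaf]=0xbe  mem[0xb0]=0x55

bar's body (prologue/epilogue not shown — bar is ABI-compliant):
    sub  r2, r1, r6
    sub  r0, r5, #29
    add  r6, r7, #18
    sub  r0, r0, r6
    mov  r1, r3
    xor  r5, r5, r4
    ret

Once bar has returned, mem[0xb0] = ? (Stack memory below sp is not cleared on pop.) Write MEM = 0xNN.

prologue: push r0 -> mem[0xb0]=0xf4, sp=0xb0
prologue: push r1 -> mem[0xaf]=0x81, sp=0xaf
body[0] sub  r2, r1, r6 -> r2=0x1f
body[1] sub  r0, r5, #29 -> r0=0x74
body[2] add  r6, r7, #18 -> r6=0x53
body[3] sub  r0, r0, r6 -> r0=0x21
body[4] mov  r1, r3 -> r1=0x5a
body[5] xor  r5, r5, r4 -> r5=0xf0
epilogue: pop r1=0x81, sp=0xb0
epilogue: pop r0=0xf4, sp=0xb1
prologue pushed ['r0', 'r1'] at ['0xb0', '0xaf']

MEM = 0xf4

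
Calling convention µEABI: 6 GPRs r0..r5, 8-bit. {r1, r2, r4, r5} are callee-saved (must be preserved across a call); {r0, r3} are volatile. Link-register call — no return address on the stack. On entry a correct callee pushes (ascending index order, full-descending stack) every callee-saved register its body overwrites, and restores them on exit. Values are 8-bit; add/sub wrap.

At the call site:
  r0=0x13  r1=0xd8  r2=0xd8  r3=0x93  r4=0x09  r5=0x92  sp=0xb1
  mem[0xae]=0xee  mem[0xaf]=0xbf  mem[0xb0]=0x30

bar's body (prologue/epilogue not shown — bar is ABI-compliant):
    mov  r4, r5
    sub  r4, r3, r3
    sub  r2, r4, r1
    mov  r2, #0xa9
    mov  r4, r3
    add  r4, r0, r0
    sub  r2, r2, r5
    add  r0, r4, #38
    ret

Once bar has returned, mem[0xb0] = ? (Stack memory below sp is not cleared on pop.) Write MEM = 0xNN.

MEM = 0xd8

prologue: push r2 -> mem[0xb0]=0xd8, sp=0xb0
prologue: push r4 -> mem[0xaf]=0x09, sp=0xaf
body[0] mov  r4, r5 -> r4=0x92
body[1] sub  r4, r3, r3 -> r4=0x00
body[2] sub  r2, r4, r1 -> r2=0x28
body[3] mov  r2, #0xa9 -> r2=0xa9
body[4] mov  r4, r3 -> r4=0x93
body[5] add  r4, r0, r0 -> r4=0x26
body[6] sub  r2, r2, r5 -> r2=0x17
body[7] add  r0, r4, #38 -> r0=0x4c
epilogue: pop r4=0x09, sp=0xb0
epilogue: pop r2=0xd8, sp=0xb1
prologue pushed ['r2', 'r4'] at ['0xb0', '0xaf']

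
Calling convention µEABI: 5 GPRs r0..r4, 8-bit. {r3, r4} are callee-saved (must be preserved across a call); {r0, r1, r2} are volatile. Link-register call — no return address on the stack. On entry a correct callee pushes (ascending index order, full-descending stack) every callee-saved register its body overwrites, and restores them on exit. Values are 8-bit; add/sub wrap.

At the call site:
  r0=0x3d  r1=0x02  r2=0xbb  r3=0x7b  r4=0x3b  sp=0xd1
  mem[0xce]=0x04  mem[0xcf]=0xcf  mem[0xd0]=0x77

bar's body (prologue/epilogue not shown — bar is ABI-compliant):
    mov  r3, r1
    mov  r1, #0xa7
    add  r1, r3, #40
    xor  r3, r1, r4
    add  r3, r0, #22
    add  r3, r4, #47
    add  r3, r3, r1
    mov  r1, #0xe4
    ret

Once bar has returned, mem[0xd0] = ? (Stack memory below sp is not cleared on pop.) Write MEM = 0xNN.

MEM = 0x7b

prologue: push r3 -> mem[0xd0]=0x7b, sp=0xd0
body[0] mov  r3, r1 -> r3=0x02
body[1] mov  r1, #0xa7 -> r1=0xa7
body[2] add  r1, r3, #40 -> r1=0x2a
body[3] xor  r3, r1, r4 -> r3=0x11
body[4] add  r3, r0, #22 -> r3=0x53
body[5] add  r3, r4, #47 -> r3=0x6a
body[6] add  r3, r3, r1 -> r3=0x94
body[7] mov  r1, #0xe4 -> r1=0xe4
epilogue: pop r3=0x7b, sp=0xd1
prologue pushed ['r3'] at ['0xd0']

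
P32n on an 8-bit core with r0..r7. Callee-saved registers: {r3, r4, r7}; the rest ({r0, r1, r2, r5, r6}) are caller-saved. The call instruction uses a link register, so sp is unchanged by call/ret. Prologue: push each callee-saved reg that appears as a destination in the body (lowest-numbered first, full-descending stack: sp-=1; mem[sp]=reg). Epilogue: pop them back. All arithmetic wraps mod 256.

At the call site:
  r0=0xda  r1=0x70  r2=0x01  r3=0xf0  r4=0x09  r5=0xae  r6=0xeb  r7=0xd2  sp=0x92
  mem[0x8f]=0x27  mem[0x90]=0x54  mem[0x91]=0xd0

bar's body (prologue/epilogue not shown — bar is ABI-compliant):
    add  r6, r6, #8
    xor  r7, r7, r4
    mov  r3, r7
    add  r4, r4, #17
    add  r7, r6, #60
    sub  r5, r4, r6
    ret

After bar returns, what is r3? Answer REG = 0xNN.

prologue: push r3 -> mem[0x91]=0xf0, sp=0x91
prologue: push r4 -> mem[0x90]=0x09, sp=0x90
prologue: push r7 -> mem[0x8f]=0xd2, sp=0x8f
body[0] add  r6, r6, #8 -> r6=0xf3
body[1] xor  r7, r7, r4 -> r7=0xdb
body[2] mov  r3, r7 -> r3=0xdb
body[3] add  r4, r4, #17 -> r4=0x1a
body[4] add  r7, r6, #60 -> r7=0x2f
body[5] sub  r5, r4, r6 -> r5=0x27
epilogue: pop r7=0xd2, sp=0x90
epilogue: pop r4=0x09, sp=0x91
epilogue: pop r3=0xf0, sp=0x92
r3 is callee-saved -> restored

REG = 0xf0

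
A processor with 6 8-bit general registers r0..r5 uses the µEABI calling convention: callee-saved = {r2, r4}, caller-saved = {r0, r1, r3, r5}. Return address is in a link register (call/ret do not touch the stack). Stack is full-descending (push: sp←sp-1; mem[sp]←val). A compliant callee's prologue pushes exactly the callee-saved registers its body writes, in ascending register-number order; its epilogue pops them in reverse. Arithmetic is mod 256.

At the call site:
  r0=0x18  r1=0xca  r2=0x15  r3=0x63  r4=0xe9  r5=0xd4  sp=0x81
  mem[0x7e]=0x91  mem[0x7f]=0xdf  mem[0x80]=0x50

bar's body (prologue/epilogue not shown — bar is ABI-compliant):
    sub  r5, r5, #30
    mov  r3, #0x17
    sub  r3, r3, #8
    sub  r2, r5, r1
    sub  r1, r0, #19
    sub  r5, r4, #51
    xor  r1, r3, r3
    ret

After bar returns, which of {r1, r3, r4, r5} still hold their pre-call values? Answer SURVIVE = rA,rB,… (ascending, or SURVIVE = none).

prologue: push r2 -> mem[0x80]=0x15, sp=0x80
body[0] sub  r5, r5, #30 -> r5=0xb6
body[1] mov  r3, #0x17 -> r3=0x17
body[2] sub  r3, r3, #8 -> r3=0x0f
body[3] sub  r2, r5, r1 -> r2=0xec
body[4] sub  r1, r0, #19 -> r1=0x05
body[5] sub  r5, r4, #51 -> r5=0xb6
body[6] xor  r1, r3, r3 -> r1=0x00
epilogue: pop r2=0x15, sp=0x81
r1: caller-saved, written=True
r3: caller-saved, written=True
r4: callee-saved, written=False
r5: caller-saved, written=True

SURVIVE = r4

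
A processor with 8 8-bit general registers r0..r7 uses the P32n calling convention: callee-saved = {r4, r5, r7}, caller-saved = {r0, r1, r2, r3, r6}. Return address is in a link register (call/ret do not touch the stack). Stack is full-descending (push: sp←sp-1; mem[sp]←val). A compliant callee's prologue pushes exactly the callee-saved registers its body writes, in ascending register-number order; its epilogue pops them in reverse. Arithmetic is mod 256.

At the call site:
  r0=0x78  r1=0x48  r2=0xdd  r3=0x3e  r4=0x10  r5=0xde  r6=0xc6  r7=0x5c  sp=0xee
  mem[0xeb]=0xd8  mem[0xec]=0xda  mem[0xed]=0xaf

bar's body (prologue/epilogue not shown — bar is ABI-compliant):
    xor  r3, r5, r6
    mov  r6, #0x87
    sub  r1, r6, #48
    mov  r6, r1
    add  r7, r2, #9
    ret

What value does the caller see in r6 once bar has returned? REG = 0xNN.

REG = 0x57

prologue: push r7 -> mem[0xed]=0x5c, sp=0xed
body[0] xor  r3, r5, r6 -> r3=0x18
body[1] mov  r6, #0x87 -> r6=0x87
body[2] sub  r1, r6, #48 -> r1=0x57
body[3] mov  r6, r1 -> r6=0x57
body[4] add  r7, r2, #9 -> r7=0xe6
epilogue: pop r7=0x5c, sp=0xee
r6 is caller-saved -> body value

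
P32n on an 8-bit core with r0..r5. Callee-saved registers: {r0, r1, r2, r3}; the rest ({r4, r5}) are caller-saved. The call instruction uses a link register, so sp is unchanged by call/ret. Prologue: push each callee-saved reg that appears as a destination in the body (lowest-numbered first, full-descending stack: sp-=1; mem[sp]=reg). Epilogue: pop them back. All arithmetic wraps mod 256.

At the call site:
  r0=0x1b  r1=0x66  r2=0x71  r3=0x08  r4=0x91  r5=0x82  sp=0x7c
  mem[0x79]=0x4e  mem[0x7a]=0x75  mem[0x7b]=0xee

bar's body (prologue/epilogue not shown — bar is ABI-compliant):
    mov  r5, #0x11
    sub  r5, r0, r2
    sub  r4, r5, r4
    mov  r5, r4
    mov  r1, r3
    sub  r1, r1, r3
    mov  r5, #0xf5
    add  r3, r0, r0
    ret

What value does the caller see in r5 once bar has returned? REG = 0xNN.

prologue: push r1 -> mem[0x7b]=0x66, sp=0x7b
prologue: push r3 -> mem[0x7a]=0x08, sp=0x7a
body[0] mov  r5, #0x11 -> r5=0x11
body[1] sub  r5, r0, r2 -> r5=0xaa
body[2] sub  r4, r5, r4 -> r4=0x19
body[3] mov  r5, r4 -> r5=0x19
body[4] mov  r1, r3 -> r1=0x08
body[5] sub  r1, r1, r3 -> r1=0x00
body[6] mov  r5, #0xf5 -> r5=0xf5
body[7] add  r3, r0, r0 -> r3=0x36
epilogue: pop r3=0x08, sp=0x7b
epilogue: pop r1=0x66, sp=0x7c
r5 is caller-saved -> body value

REG = 0xf5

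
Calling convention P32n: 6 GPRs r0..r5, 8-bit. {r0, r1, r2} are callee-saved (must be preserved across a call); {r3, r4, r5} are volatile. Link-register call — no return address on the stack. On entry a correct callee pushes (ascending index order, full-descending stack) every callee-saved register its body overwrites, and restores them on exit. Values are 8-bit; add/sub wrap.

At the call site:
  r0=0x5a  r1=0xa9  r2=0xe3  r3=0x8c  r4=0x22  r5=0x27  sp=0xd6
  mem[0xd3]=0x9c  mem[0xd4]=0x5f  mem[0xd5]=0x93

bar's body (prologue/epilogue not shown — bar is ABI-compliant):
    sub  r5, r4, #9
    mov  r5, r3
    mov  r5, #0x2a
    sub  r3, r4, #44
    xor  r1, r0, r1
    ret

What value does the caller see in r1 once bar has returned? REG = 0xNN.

prologue: push r1 → mem[0xd5]=0xa9, sp=0xd5
body[0] sub  r5, r4, #9 → r5=0x19
body[1] mov  r5, r3 → r5=0x8c
body[2] mov  r5, #0x2a → r5=0x2a
body[3] sub  r3, r4, #44 → r3=0xf6
body[4] xor  r1, r0, r1 → r1=0xf3
epilogue: pop r1=0xa9, sp=0xd6
r1 is callee-saved → restored

REG = 0xa9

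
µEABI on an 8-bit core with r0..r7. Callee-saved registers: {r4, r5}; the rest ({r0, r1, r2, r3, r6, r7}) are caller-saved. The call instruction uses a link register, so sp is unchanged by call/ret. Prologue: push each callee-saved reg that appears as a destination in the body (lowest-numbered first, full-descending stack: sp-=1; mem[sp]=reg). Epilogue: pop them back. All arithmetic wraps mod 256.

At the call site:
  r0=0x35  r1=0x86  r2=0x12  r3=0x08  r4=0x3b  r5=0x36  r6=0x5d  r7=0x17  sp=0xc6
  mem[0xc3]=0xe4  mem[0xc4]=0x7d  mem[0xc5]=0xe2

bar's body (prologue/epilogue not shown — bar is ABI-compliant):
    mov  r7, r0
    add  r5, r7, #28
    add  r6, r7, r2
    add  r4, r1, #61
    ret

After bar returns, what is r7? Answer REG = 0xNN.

prologue: push r4 -> mem[0xc5]=0x3b, sp=0xc5
prologue: push r5 -> mem[0xc4]=0x36, sp=0xc4
body[0] mov  r7, r0 -> r7=0x35
body[1] add  r5, r7, #28 -> r5=0x51
body[2] add  r6, r7, r2 -> r6=0x47
body[3] add  r4, r1, #61 -> r4=0xc3
epilogue: pop r5=0x36, sp=0xc5
epilogue: pop r4=0x3b, sp=0xc6
r7 is caller-saved -> body value

REG = 0x35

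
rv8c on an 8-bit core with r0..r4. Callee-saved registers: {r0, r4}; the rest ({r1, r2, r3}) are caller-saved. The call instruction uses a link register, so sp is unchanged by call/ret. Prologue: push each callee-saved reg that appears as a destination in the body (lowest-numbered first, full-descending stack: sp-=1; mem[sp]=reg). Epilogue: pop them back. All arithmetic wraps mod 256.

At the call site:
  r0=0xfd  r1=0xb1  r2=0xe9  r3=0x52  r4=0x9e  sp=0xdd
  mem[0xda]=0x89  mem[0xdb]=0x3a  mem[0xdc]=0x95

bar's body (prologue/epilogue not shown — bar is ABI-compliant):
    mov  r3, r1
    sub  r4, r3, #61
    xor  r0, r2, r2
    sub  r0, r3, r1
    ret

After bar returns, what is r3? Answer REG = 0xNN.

REG = 0xb1

prologue: push r0 → mem[0xdc]=0xfd, sp=0xdc
prologue: push r4 → mem[0xdb]=0x9e, sp=0xdb
body[0] mov  r3, r1 → r3=0xb1
body[1] sub  r4, r3, #61 → r4=0x74
body[2] xor  r0, r2, r2 → r0=0x00
body[3] sub  r0, r3, r1 → r0=0x00
epilogue: pop r4=0x9e, sp=0xdc
epilogue: pop r0=0xfd, sp=0xdd
r3 is caller-saved → body value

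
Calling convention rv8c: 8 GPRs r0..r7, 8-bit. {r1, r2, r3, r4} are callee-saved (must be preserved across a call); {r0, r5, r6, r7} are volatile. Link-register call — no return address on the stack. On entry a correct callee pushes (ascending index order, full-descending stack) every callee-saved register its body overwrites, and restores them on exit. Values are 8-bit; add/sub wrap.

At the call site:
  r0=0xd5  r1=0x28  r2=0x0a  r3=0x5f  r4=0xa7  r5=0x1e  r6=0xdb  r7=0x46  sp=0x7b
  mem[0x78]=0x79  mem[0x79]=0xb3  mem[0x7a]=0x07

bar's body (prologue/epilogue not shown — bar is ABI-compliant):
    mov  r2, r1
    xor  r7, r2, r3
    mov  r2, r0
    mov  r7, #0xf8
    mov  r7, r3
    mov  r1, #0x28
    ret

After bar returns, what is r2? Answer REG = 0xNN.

prologue: push r1 → mem[0x7a]=0x28, sp=0x7a
prologue: push r2 → mem[0x79]=0x0a, sp=0x79
body[0] mov  r2, r1 → r2=0x28
body[1] xor  r7, r2, r3 → r7=0x77
body[2] mov  r2, r0 → r2=0xd5
body[3] mov  r7, #0xf8 → r7=0xf8
body[4] mov  r7, r3 → r7=0x5f
body[5] mov  r1, #0x28 → r1=0x28
epilogue: pop r2=0x0a, sp=0x7a
epilogue: pop r1=0x28, sp=0x7b
r2 is callee-saved → restored

REG = 0x0a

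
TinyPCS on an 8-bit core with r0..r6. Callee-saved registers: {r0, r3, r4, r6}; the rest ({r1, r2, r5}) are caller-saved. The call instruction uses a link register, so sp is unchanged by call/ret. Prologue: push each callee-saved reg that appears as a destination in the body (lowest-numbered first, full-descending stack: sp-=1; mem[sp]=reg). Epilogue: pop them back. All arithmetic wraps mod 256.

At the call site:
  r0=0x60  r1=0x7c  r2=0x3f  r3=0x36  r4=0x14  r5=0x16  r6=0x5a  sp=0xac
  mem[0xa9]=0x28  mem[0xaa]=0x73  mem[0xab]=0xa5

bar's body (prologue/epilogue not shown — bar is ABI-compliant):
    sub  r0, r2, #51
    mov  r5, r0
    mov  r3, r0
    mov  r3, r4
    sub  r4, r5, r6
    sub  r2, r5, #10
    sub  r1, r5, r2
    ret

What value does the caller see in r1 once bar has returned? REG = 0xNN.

REG = 0x0a

prologue: push r0 -> mem[0xab]=0x60, sp=0xab
prologue: push r3 -> mem[0xaa]=0x36, sp=0xaa
prologue: push r4 -> mem[0xa9]=0x14, sp=0xa9
body[0] sub  r0, r2, #51 -> r0=0x0c
body[1] mov  r5, r0 -> r5=0x0c
body[2] mov  r3, r0 -> r3=0x0c
body[3] mov  r3, r4 -> r3=0x14
body[4] sub  r4, r5, r6 -> r4=0xb2
body[5] sub  r2, r5, #10 -> r2=0x02
body[6] sub  r1, r5, r2 -> r1=0x0a
epilogue: pop r4=0x14, sp=0xaa
epilogue: pop r3=0x36, sp=0xab
epilogue: pop r0=0x60, sp=0xac
r1 is caller-saved -> body value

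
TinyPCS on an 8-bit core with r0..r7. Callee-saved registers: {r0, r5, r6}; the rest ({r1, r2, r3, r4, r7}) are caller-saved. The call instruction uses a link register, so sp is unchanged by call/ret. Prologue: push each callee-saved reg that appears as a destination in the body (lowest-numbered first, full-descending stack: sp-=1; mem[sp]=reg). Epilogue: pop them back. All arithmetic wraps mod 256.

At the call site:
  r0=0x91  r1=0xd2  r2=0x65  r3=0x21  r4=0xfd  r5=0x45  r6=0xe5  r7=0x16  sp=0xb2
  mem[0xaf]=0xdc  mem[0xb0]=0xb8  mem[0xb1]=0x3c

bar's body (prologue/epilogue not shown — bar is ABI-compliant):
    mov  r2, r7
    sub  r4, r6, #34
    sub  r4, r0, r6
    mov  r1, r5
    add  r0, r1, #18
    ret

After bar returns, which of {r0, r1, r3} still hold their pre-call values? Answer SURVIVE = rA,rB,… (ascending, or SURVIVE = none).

prologue: push r0 -> mem[0xb1]=0x91, sp=0xb1
body[0] mov  r2, r7 -> r2=0x16
body[1] sub  r4, r6, #34 -> r4=0xc3
body[2] sub  r4, r0, r6 -> r4=0xac
body[3] mov  r1, r5 -> r1=0x45
body[4] add  r0, r1, #18 -> r0=0x57
epilogue: pop r0=0x91, sp=0xb2
r0: callee-saved, written=True
r1: caller-saved, written=True
r3: caller-saved, written=False

SURVIVE = r0,r3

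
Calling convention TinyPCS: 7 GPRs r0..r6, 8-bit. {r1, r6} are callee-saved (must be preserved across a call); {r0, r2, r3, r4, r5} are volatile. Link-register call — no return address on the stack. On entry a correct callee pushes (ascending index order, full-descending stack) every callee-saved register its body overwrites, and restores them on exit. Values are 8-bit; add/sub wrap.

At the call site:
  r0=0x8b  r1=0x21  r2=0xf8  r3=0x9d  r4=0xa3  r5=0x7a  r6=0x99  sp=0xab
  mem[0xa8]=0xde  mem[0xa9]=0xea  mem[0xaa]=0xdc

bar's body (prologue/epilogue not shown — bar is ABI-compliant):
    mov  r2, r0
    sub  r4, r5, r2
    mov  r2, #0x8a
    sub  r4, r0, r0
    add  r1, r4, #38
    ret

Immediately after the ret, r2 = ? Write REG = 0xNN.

REG = 0x8a

prologue: push r1 -> mem[0xaa]=0x21, sp=0xaa
body[0] mov  r2, r0 -> r2=0x8b
body[1] sub  r4, r5, r2 -> r4=0xef
body[2] mov  r2, #0x8a -> r2=0x8a
body[3] sub  r4, r0, r0 -> r4=0x00
body[4] add  r1, r4, #38 -> r1=0x26
epilogue: pop r1=0x21, sp=0xab
r2 is caller-saved -> body value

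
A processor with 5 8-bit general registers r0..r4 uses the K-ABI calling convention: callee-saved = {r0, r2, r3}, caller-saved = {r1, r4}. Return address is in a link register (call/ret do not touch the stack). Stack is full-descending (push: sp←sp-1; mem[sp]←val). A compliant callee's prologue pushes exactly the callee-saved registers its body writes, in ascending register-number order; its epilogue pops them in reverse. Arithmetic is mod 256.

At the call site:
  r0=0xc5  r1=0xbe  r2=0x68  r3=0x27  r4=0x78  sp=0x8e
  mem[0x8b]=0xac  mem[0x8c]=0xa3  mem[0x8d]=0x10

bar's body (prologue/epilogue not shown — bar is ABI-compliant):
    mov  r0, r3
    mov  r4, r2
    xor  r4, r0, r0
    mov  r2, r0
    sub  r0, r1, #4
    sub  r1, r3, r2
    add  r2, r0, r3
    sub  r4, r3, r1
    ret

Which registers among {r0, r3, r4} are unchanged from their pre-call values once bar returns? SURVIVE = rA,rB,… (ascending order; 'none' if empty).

SURVIVE = r0,r3

prologue: push r0 -> mem[0x8d]=0xc5, sp=0x8d
prologue: push r2 -> mem[0x8c]=0x68, sp=0x8c
body[0] mov  r0, r3 -> r0=0x27
body[1] mov  r4, r2 -> r4=0x68
body[2] xor  r4, r0, r0 -> r4=0x00
body[3] mov  r2, r0 -> r2=0x27
body[4] sub  r0, r1, #4 -> r0=0xba
body[5] sub  r1, r3, r2 -> r1=0x00
body[6] add  r2, r0, r3 -> r2=0xe1
body[7] sub  r4, r3, r1 -> r4=0x27
epilogue: pop r2=0x68, sp=0x8d
epilogue: pop r0=0xc5, sp=0x8e
r0: callee-saved, written=True
r3: callee-saved, written=False
r4: caller-saved, written=True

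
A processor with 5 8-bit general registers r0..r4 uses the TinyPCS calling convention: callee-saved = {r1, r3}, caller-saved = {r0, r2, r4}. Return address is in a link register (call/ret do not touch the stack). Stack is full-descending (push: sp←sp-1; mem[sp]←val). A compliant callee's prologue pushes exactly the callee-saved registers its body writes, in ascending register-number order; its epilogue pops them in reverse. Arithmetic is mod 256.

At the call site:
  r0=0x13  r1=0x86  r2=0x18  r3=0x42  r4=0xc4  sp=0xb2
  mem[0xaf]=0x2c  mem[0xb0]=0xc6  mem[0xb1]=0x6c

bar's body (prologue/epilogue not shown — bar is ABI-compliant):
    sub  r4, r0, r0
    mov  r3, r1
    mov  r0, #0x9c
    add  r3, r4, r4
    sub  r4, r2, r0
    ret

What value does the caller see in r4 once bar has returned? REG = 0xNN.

REG = 0x7c

prologue: push r3 → mem[0xb1]=0x42, sp=0xb1
body[0] sub  r4, r0, r0 → r4=0x00
body[1] mov  r3, r1 → r3=0x86
body[2] mov  r0, #0x9c → r0=0x9c
body[3] add  r3, r4, r4 → r3=0x00
body[4] sub  r4, r2, r0 → r4=0x7c
epilogue: pop r3=0x42, sp=0xb2
r4 is caller-saved → body value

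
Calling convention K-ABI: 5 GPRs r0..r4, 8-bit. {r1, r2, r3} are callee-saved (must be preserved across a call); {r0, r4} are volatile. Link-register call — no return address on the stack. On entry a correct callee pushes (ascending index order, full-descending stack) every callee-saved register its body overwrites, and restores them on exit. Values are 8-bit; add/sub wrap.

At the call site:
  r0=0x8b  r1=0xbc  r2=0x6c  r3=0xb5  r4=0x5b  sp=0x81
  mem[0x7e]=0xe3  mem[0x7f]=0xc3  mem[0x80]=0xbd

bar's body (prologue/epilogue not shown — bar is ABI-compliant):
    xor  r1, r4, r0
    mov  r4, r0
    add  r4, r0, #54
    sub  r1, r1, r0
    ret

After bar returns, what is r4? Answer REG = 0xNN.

prologue: push r1 -> mem[0x80]=0xbc, sp=0x80
body[0] xor  r1, r4, r0 -> r1=0xd0
body[1] mov  r4, r0 -> r4=0x8b
body[2] add  r4, r0, #54 -> r4=0xc1
body[3] sub  r1, r1, r0 -> r1=0x45
epilogue: pop r1=0xbc, sp=0x81
r4 is caller-saved -> body value

REG = 0xc1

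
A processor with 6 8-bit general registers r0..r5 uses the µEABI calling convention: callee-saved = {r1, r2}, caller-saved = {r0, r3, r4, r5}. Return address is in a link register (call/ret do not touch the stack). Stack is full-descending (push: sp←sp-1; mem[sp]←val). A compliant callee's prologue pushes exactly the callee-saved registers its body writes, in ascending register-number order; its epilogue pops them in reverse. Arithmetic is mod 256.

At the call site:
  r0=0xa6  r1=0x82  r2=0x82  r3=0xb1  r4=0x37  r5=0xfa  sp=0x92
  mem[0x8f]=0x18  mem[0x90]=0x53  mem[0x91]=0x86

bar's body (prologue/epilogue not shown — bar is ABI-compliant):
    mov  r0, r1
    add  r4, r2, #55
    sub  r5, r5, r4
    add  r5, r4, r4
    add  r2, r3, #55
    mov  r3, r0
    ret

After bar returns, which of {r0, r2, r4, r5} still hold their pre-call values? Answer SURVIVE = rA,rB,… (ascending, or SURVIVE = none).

prologue: push r2 -> mem[0x91]=0x82, sp=0x91
body[0] mov  r0, r1 -> r0=0x82
body[1] add  r4, r2, #55 -> r4=0xb9
body[2] sub  r5, r5, r4 -> r5=0x41
body[3] add  r5, r4, r4 -> r5=0x72
body[4] add  r2, r3, #55 -> r2=0xe8
body[5] mov  r3, r0 -> r3=0x82
epilogue: pop r2=0x82, sp=0x92
r0: caller-saved, written=True
r2: callee-saved, written=True
r4: caller-saved, written=True
r5: caller-saved, written=True

SURVIVE = r2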